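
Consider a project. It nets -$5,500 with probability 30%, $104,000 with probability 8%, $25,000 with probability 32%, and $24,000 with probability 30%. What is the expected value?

EV = 0.3 × (-5500) + 0.08 × 104000 + 0.32 × 25000 + 0.3 × 24000 = -1650 + 8320 + 8000 + 7200 = 21870

$21,870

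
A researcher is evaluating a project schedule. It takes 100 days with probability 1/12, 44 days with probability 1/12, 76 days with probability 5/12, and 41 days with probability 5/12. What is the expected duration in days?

EV = 1/12 × 100 + 1/12 × 44 + 5/12 × 76 + 5/12 × 41 = 8.3333 + 3.6667 + 31.6667 + 17.0833 = 60.75

60.75 days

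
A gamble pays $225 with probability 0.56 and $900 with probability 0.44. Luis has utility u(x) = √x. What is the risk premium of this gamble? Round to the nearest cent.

$55.44

E[u] = 0.56·√225 + 0.44·√900 = 0.56·15 + 0.44·30 = 21.6
CE = (21.6)² = 466.56
Risk premium = EV − CE = 522 − 466.56 = 55.44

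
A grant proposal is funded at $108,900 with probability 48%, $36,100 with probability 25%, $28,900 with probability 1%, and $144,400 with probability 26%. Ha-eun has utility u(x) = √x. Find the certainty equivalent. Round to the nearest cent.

$93,880.96

E[u] = 0.48·√108900 + 0.25·√36100 + 0.01·√28900 + 0.26·√144400 = 0.48·330 + 0.25·190 + 0.01·170 + 0.26·380 = 306.4
CE = (306.4)² = 93880.96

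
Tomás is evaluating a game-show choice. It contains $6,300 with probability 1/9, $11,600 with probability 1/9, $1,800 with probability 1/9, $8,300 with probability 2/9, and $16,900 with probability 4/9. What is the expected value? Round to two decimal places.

EV = 1/9 × 6300 + 1/9 × 11600 + 1/9 × 1800 + 2/9 × 8300 + 4/9 × 16900 = 700 + 1288.8889 + 200 + 1844.4444 + 7511.1111 = 11544.4444

$11,544.44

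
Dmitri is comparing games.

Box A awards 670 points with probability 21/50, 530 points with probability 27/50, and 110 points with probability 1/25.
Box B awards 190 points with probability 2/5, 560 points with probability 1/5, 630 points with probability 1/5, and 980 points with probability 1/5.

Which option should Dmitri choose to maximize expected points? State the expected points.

Box A = 21/50 × 670 + 27/50 × 530 + 1/25 × 110 = 281.4 + 286.2 + 4.4 = 572
Box B = 2/5 × 190 + 1/5 × 560 + 1/5 × 630 + 1/5 × 980 = 76 + 112 + 126 + 196 = 510

Box A (572 points)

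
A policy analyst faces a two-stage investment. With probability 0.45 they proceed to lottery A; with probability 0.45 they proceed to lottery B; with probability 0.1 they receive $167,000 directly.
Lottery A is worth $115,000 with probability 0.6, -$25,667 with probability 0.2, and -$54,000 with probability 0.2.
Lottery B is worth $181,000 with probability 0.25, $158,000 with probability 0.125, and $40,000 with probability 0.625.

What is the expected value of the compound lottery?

EV(A) = 0.6 × 115000 + 0.2 × (-25667) + 0.2 × (-54000) = 69000 − 5133.4 − 10800 = 53066.6
EV(B) = 0.25 × 181000 + 0.125 × 158000 + 0.625 × 40000 = 45250 + 19750 + 25000 = 90000
Branch C: 167000 (certain)
Overall = 0.45 × 53066.6 + 0.45 × 90000 + 0.1 × 167000 = 23879.97 + 40500 + 16700 = 81079.97

$81,079.97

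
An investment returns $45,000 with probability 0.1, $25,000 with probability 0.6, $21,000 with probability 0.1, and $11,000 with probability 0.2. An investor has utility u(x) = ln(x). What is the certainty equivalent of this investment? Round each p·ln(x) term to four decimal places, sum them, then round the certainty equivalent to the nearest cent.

$22,108.11

E[u] = 0.1·ln(45000) + 0.6·ln(25000) + 0.1·ln(21000) + 0.2·ln(11000) = 1.0714 + 6.0760 + 0.9952 + 1.8611 = 10.0037
CE = e^10.0037 ≈ 22108.11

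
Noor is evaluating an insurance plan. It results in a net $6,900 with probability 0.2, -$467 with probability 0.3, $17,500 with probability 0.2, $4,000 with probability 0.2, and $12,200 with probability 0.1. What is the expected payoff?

EV = 0.2 × 6900 + 0.3 × (-467) + 0.2 × 17500 + 0.2 × 4000 + 0.1 × 12200 = 1380 − 140.1 + 3500 + 800 + 1220 = 6759.9

$6,759.90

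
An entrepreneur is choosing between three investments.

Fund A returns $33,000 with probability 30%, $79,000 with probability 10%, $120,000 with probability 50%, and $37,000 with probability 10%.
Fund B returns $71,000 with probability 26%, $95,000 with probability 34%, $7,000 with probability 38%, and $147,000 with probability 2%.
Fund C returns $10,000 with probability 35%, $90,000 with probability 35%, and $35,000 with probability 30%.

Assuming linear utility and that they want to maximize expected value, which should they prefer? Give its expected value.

Fund A ($81,500)

Fund A = 0.3 × 33000 + 0.1 × 79000 + 0.5 × 120000 + 0.1 × 37000 = 9900 + 7900 + 60000 + 3700 = 81500
Fund B = 0.26 × 71000 + 0.34 × 95000 + 0.38 × 7000 + 0.02 × 147000 = 18460 + 32300 + 2660 + 2940 = 56360
Fund C = 0.35 × 10000 + 0.35 × 90000 + 0.3 × 35000 = 3500 + 31500 + 10500 = 45500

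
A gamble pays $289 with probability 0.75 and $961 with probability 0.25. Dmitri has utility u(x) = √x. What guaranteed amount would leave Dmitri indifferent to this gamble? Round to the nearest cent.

E[u] = 0.75·√289 + 0.25·√961 = 0.75·17 + 0.25·31 = 20.5
CE = (20.5)² = 420.25

$420.25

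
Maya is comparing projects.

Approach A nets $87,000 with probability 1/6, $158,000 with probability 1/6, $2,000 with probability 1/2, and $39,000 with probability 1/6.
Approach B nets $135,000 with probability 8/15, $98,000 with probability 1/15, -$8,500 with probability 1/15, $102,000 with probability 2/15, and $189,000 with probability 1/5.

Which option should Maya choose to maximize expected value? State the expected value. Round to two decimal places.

Approach A = 1/6 × 87000 + 1/6 × 158000 + 1/2 × 2000 + 1/6 × 39000 = 14500 + 26333.3333 + 1000 + 6500 = 48333.3333
Approach B = 8/15 × 135000 + 1/15 × 98000 + 1/15 × (-8500) + 2/15 × 102000 + 1/5 × 189000 = 72000 + 6533.3333 − 566.6667 + 13600 + 37800 = 129366.6667

Approach B ($129,366.67)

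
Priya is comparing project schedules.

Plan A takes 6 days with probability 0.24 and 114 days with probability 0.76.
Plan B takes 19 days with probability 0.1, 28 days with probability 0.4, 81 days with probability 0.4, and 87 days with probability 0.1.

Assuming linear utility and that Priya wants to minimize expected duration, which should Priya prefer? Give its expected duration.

Plan B (54.2 days)

Plan A = 0.24 × 6 + 0.76 × 114 = 1.44 + 86.64 = 88.08
Plan B = 0.1 × 19 + 0.4 × 28 + 0.4 × 81 + 0.1 × 87 = 1.9 + 11.2 + 32.4 + 8.7 = 54.2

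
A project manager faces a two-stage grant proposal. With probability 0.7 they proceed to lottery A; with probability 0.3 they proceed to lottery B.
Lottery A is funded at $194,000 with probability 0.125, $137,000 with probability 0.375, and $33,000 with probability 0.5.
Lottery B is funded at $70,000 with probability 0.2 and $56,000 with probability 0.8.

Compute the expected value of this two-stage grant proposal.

$82,127.50

EV(A) = 0.125 × 194000 + 0.375 × 137000 + 0.5 × 33000 = 24250 + 51375 + 16500 = 92125
EV(B) = 0.2 × 70000 + 0.8 × 56000 = 14000 + 44800 = 58800
Overall = 0.7 × 92125 + 0.3 × 58800 = 64487.5 + 17640 = 82127.5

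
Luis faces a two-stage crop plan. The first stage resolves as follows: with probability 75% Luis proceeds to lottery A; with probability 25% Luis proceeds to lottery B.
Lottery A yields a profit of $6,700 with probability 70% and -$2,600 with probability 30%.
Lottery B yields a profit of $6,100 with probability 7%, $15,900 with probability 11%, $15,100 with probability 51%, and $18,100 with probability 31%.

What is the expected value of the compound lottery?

$6,804.50

EV(A) = 0.7 × 6700 + 0.3 × (-2600) = 4690 − 780 = 3910
EV(B) = 0.07 × 6100 + 0.11 × 15900 + 0.51 × 15100 + 0.31 × 18100 = 427 + 1749 + 7701 + 5611 = 15488
Overall = 0.75 × 3910 + 0.25 × 15488 = 2932.5 + 3872 = 6804.5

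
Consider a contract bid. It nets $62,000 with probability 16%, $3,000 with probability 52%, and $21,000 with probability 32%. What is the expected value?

EV = 0.16 × 62000 + 0.52 × 3000 + 0.32 × 21000 = 9920 + 1560 + 6720 = 18200

$18,200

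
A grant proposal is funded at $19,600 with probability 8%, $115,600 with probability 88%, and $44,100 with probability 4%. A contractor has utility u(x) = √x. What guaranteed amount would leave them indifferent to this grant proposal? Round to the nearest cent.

E[u] = 0.08·√19600 + 0.88·√115600 + 0.04·√44100 = 0.08·140 + 0.88·340 + 0.04·210 = 318.8
CE = (318.8)² = 101633.44

$101,633.44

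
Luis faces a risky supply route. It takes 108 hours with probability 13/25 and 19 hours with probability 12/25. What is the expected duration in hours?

EV = 13/25 × 108 + 12/25 × 19 = 56.16 + 9.12 = 65.28

65.28 hours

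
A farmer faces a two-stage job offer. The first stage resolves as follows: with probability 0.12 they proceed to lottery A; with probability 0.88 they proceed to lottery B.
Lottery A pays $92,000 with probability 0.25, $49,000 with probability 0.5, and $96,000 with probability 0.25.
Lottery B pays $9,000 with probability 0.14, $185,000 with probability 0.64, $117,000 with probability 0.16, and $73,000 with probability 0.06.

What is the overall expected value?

EV(A) = 0.25 × 92000 + 0.5 × 49000 + 0.25 × 96000 = 23000 + 24500 + 24000 = 71500
EV(B) = 0.14 × 9000 + 0.64 × 185000 + 0.16 × 117000 + 0.06 × 73000 = 1260 + 118400 + 18720 + 4380 = 142760
Overall = 0.12 × 71500 + 0.88 × 142760 = 8580 + 125628.8 = 134208.8

$134,208.80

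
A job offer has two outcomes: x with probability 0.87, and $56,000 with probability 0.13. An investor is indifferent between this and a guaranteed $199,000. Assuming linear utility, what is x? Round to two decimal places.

0.87·x + 0.13·56000 = 199000
0.87·x = 199000 − 7280 = 191720
x = 191720 / 0.87 = 220367.8161

x = $220,367.82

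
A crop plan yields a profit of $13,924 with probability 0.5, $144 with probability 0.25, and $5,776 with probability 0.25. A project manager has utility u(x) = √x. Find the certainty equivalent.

E[u] = 0.5·√13924 + 0.25·√144 + 0.25·√5776 = 0.5·118 + 0.25·12 + 0.25·76 = 81
CE = (81)² = 6561

$6,561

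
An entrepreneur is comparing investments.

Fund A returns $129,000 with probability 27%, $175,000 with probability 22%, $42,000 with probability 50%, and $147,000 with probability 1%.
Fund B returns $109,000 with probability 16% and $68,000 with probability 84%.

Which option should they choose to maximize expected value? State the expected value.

Fund A = 0.27 × 129000 + 0.22 × 175000 + 0.5 × 42000 + 0.01 × 147000 = 34830 + 38500 + 21000 + 1470 = 95800
Fund B = 0.16 × 109000 + 0.84 × 68000 = 17440 + 57120 = 74560

Fund A ($95,800)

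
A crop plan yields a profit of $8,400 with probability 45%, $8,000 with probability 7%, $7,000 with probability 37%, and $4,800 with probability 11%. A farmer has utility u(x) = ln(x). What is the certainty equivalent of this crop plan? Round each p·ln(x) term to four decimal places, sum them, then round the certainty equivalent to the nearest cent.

$7,358.42

E[u] = 0.45·ln(8400) + 0.07·ln(8000) + 0.37·ln(7000) + 0.11·ln(4800) = 4.0662 + 0.6291 + 3.2759 + 0.9324 = 8.9036
CE = e^8.9036 ≈ 7358.42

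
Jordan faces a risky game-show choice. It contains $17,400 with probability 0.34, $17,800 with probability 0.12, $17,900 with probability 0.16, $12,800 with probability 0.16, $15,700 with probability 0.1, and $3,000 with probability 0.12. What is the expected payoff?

$14,894

EV = 0.34 × 17400 + 0.12 × 17800 + 0.16 × 17900 + 0.16 × 12800 + 0.1 × 15700 + 0.12 × 3000 = 5916 + 2136 + 2864 + 2048 + 1570 + 360 = 14894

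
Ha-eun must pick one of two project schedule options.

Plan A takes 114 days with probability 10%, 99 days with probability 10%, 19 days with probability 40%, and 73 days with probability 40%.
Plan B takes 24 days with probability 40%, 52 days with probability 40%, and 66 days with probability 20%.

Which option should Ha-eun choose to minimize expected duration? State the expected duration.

Plan B (43.6 days)

Plan A = 0.1 × 114 + 0.1 × 99 + 0.4 × 19 + 0.4 × 73 = 11.4 + 9.9 + 7.6 + 29.2 = 58.1
Plan B = 0.4 × 24 + 0.4 × 52 + 0.2 × 66 = 9.6 + 20.8 + 13.2 = 43.6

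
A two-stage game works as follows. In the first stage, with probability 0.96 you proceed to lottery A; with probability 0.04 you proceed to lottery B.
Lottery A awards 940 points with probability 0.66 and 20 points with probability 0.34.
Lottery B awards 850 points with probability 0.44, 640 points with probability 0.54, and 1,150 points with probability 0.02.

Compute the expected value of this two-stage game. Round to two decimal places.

EV(A) = 0.66 × 940 + 0.34 × 20 = 620.4 + 6.8 = 627.2
EV(B) = 0.44 × 850 + 0.54 × 640 + 0.02 × 1150 = 374 + 345.6 + 23 = 742.6
Overall = 0.96 × 627.2 + 0.04 × 742.6 = 602.112 + 29.704 = 631.816

631.82 points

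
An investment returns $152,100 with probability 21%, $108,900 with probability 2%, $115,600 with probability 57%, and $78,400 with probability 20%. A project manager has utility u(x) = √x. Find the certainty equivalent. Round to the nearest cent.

$114,446.89

E[u] = 0.21·√152100 + 0.02·√108900 + 0.57·√115600 + 0.2·√78400 = 0.21·390 + 0.02·330 + 0.57·340 + 0.2·280 = 338.3
CE = (338.3)² = 114446.89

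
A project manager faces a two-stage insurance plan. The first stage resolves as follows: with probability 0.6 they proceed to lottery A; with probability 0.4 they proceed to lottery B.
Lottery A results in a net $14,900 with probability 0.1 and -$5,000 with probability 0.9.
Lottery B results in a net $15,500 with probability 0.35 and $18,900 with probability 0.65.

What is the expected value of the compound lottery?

EV(A) = 0.1 × 14900 + 0.9 × (-5000) = 1490 − 4500 = -3010
EV(B) = 0.35 × 15500 + 0.65 × 18900 = 5425 + 12285 = 17710
Overall = 0.6 × (-3010) + 0.4 × 17710 = -1806 + 7084 = 5278

$5,278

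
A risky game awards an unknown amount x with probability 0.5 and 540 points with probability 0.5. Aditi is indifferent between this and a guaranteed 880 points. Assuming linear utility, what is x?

0.5·x + 0.5·540 = 880
0.5·x = 880 − 270 = 610
x = 610 / 0.5 = 1220

x = 1,220 points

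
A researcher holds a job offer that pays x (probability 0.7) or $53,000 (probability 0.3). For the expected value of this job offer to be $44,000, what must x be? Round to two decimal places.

x = $40,142.86

0.7·x + 0.3·53000 = 44000
0.7·x = 44000 − 15900 = 28100
x = 28100 / 0.7 = 40142.8571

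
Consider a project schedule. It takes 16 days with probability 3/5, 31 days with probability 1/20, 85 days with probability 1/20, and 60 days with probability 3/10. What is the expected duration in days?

EV = 3/5 × 16 + 1/20 × 31 + 1/20 × 85 + 3/10 × 60 = 9.6 + 1.55 + 4.25 + 18 = 33.4

33.4 days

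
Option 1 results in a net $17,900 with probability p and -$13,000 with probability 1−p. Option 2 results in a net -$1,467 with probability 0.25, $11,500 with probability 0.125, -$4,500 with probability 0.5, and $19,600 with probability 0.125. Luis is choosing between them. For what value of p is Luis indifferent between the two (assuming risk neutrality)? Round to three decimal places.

EV(Option 2) = 0.25 × (-1467) + 0.125 × 11500 + 0.5 × (-4500) + 0.125 × 19600 = -366.75 + 1437.5 − 2250 + 2450 = 1270.75
p·17900 + (1−p)·(-13000) = 1270.75
30900p − 13000 = 1270.75
p = (1270.75 + 13000) / 30900

p = 0.462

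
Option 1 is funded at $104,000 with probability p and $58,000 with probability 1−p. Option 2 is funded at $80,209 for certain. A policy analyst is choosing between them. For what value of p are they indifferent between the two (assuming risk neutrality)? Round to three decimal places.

p = 0.483

p·104000 + (1−p)·58000 = 80209
46000p + 58000 = 80209
p = (80209 − 58000) / 46000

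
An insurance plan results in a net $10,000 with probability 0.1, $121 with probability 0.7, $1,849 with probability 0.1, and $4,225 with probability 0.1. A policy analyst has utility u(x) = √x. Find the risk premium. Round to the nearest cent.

$879.85

E[u] = 0.1·√10000 + 0.7·√121 + 0.1·√1849 + 0.1·√4225 = 0.1·100 + 0.7·11 + 0.1·43 + 0.1·65 = 28.5
CE = (28.5)² = 812.25
Risk premium = EV − CE = 1692.1 − 812.25 = 879.85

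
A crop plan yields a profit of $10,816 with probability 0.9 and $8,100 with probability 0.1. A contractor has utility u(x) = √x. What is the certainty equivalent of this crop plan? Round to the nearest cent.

E[u] = 0.9·√10816 + 0.1·√8100 = 0.9·104 + 0.1·90 = 102.6
CE = (102.6)² = 10526.76

$10,526.76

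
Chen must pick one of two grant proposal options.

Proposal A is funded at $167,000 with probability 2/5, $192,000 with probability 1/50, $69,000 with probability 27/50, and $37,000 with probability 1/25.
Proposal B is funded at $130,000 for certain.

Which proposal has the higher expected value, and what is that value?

Proposal A = 2/5 × 167000 + 1/50 × 192000 + 27/50 × 69000 + 1/25 × 37000 = 66800 + 3840 + 37260 + 1480 = 109380
Proposal B: 130000 (certain)

Proposal B ($130,000)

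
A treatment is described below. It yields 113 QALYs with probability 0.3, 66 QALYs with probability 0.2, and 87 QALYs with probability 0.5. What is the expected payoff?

90.6 QALYs

EV = 0.3 × 113 + 0.2 × 66 + 0.5 × 87 = 33.9 + 13.2 + 43.5 = 90.6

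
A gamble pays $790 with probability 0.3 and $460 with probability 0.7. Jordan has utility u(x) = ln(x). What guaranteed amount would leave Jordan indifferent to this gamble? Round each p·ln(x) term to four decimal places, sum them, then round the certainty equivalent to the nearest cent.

E[u] = 0.3·ln(790) + 0.7·ln(460) = 2.0016 + 4.2919 = 6.2935
CE = e^6.2935 ≈ 541.04

$541.04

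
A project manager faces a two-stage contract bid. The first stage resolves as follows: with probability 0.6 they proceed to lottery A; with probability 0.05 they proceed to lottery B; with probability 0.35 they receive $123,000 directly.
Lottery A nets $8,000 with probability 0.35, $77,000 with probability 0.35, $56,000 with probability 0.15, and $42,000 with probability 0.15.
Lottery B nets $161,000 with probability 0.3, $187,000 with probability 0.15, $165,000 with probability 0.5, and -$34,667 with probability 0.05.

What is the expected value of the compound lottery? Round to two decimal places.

$77,575.83

EV(A) = 0.35 × 8000 + 0.35 × 77000 + 0.15 × 56000 + 0.15 × 42000 = 2800 + 26950 + 8400 + 6300 = 44450
EV(B) = 0.3 × 161000 + 0.15 × 187000 + 0.5 × 165000 + 0.05 × (-34667) = 48300 + 28050 + 82500 − 1733.35 = 157116.65
Branch C: 123000 (certain)
Overall = 0.6 × 44450 + 0.05 × 157116.65 + 0.35 × 123000 = 26670 + 7855.8325 + 43050 = 77575.8325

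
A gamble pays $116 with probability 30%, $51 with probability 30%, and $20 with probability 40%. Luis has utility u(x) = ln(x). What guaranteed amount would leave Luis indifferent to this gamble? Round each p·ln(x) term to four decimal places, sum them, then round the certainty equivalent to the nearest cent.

$44.88

E[u] = 0.3·ln(116) + 0.3·ln(51) + 0.4·ln(20) = 1.4261 + 1.1795 + 1.1983 = 3.8039
CE = e^3.8039 ≈ 44.88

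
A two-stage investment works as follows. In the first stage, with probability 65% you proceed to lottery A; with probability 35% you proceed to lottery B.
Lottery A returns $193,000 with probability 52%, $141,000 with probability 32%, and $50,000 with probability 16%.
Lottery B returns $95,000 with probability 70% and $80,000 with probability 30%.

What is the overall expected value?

EV(A) = 0.52 × 193000 + 0.32 × 141000 + 0.16 × 50000 = 100360 + 45120 + 8000 = 153480
EV(B) = 0.7 × 95000 + 0.3 × 80000 = 66500 + 24000 = 90500
Overall = 0.65 × 153480 + 0.35 × 90500 = 99762 + 31675 = 131437

$131,437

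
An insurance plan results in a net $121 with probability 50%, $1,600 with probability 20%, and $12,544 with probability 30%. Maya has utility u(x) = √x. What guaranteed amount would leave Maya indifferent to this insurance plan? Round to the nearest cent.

E[u] = 0.5·√121 + 0.2·√1600 + 0.3·√12544 = 0.5·11 + 0.2·40 + 0.3·112 = 47.1
CE = (47.1)² = 2218.41

$2,218.41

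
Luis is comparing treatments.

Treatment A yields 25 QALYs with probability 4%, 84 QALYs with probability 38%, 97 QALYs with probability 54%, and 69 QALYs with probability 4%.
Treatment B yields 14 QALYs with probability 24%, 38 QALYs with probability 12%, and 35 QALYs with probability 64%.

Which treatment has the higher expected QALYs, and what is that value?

Treatment A = 0.04 × 25 + 0.38 × 84 + 0.54 × 97 + 0.04 × 69 = 1 + 31.92 + 52.38 + 2.76 = 88.06
Treatment B = 0.24 × 14 + 0.12 × 38 + 0.64 × 35 = 3.36 + 4.56 + 22.4 = 30.32

Treatment A (88.06 QALYs)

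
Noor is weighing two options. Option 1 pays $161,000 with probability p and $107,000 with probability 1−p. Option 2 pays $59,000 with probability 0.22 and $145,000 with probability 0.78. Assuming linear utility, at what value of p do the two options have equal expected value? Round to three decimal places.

p = 0.353

EV(Option 2) = 0.22 × 59000 + 0.78 × 145000 = 12980 + 113100 = 126080
p·161000 + (1−p)·107000 = 126080
54000p + 107000 = 126080
p = (126080 − 107000) / 54000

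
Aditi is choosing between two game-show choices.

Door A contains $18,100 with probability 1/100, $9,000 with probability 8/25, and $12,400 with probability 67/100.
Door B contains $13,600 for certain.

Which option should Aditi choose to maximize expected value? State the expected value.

Door B ($13,600)

Door A = 1/100 × 18100 + 8/25 × 9000 + 67/100 × 12400 = 181 + 2880 + 8308 = 11369
Door B: 13600 (certain)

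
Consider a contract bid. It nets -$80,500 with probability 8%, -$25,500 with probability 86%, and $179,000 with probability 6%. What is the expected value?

-$17,630

EV = 0.08 × (-80500) + 0.86 × (-25500) + 0.06 × 179000 = -6440 − 21930 + 10740 = -17630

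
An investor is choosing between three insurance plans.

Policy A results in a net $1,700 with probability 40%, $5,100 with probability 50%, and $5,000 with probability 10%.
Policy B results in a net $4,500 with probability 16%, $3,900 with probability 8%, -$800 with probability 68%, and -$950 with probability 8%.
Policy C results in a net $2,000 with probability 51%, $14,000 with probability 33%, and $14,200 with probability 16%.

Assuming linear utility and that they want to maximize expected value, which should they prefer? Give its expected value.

Policy C ($7,912)

Policy A = 0.4 × 1700 + 0.5 × 5100 + 0.1 × 5000 = 680 + 2550 + 500 = 3730
Policy B = 0.16 × 4500 + 0.08 × 3900 + 0.68 × (-800) + 0.08 × (-950) = 720 + 312 − 544 − 76 = 412
Policy C = 0.51 × 2000 + 0.33 × 14000 + 0.16 × 14200 = 1020 + 4620 + 2272 = 7912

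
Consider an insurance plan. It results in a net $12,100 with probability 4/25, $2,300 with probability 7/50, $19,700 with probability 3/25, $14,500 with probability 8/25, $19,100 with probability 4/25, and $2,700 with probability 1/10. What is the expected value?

EV = 4/25 × 12100 + 7/50 × 2300 + 3/25 × 19700 + 8/25 × 14500 + 4/25 × 19100 + 1/10 × 2700 = 1936 + 322 + 2364 + 4640 + 3056 + 270 = 12588

$12,588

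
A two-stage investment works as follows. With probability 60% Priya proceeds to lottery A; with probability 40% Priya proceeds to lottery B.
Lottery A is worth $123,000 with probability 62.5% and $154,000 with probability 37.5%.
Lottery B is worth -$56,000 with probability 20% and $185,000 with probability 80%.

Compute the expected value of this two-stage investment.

$135,495

EV(A) = 0.625 × 123000 + 0.375 × 154000 = 76875 + 57750 = 134625
EV(B) = 0.2 × (-56000) + 0.8 × 185000 = -11200 + 148000 = 136800
Overall = 0.6 × 134625 + 0.4 × 136800 = 80775 + 54720 = 135495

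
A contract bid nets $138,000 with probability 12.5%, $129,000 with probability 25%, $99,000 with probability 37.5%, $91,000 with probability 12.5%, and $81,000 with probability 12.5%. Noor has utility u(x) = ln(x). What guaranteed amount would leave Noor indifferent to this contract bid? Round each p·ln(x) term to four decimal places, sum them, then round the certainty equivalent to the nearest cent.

$106,404.17

E[u] = 0.125·ln(138000) + 0.25·ln(129000) + 0.375·ln(99000) + 0.125·ln(91000) + 0.125·ln(81000) = 1.4794 + 2.9419 + 4.3136 + 1.4273 + 1.4128 = 11.5750
CE = e^11.5750 ≈ 106404.17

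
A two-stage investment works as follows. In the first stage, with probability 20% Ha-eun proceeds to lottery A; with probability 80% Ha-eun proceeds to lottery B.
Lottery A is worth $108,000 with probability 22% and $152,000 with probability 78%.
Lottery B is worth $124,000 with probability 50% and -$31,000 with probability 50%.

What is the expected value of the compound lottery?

EV(A) = 0.22 × 108000 + 0.78 × 152000 = 23760 + 118560 = 142320
EV(B) = 0.5 × 124000 + 0.5 × (-31000) = 62000 − 15500 = 46500
Overall = 0.2 × 142320 + 0.8 × 46500 = 28464 + 37200 = 65664

$65,664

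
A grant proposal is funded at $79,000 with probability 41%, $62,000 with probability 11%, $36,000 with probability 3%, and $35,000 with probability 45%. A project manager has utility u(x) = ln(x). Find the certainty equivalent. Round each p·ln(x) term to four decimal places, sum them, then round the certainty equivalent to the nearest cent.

E[u] = 0.41·ln(79000) + 0.11·ln(62000) + 0.03·ln(36000) + 0.45·ln(35000) = 4.6237 + 1.2138 + 0.3147 + 4.7084 = 10.8606
CE = e^10.8606 ≈ 52083.32

$52,083.32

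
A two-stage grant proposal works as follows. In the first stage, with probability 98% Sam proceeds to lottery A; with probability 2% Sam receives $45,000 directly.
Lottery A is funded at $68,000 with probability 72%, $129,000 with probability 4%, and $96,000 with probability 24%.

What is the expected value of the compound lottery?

EV(A) = 0.72 × 68000 + 0.04 × 129000 + 0.24 × 96000 = 48960 + 5160 + 23040 = 77160
Branch B: 45000 (certain)
Overall = 0.98 × 77160 + 0.02 × 45000 = 75616.8 + 900 = 76516.8

$76,516.80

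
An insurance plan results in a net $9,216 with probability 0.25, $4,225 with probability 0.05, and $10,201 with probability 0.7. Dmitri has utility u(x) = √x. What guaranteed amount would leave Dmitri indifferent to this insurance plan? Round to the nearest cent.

E[u] = 0.25·√9216 + 0.05·√4225 + 0.7·√10201 = 0.25·96 + 0.05·65 + 0.7·101 = 97.95
CE = (97.95)² = 9594.2025

$9,594.20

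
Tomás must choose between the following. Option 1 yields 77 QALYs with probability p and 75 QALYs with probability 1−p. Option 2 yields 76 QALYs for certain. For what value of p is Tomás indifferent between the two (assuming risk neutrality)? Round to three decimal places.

p·77 + (1−p)·75 = 76
2p + 75 = 76
p = (76 − 75) / 2

p = 0.500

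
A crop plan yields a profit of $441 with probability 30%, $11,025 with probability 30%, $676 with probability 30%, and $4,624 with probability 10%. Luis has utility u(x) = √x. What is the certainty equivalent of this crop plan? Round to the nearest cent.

$2,745.76

E[u] = 0.3·√441 + 0.3·√11025 + 0.3·√676 + 0.1·√4624 = 0.3·21 + 0.3·105 + 0.3·26 + 0.1·68 = 52.4
CE = (52.4)² = 2745.76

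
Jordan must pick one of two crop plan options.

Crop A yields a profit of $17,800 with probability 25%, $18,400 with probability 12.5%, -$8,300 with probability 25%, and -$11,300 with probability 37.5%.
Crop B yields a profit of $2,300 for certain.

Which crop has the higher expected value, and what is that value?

Crop A = 0.25 × 17800 + 0.125 × 18400 + 0.25 × (-8300) + 0.375 × (-11300) = 4450 + 2300 − 2075 − 4237.5 = 437.5
Crop B: 2300 (certain)

Crop B ($2,300)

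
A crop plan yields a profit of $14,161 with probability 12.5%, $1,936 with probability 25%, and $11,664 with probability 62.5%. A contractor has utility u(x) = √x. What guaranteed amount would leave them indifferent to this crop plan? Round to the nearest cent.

E[u] = 0.125·√14161 + 0.25·√1936 + 0.625·√11664 = 0.125·119 + 0.25·44 + 0.625·108 = 93.375
CE = (93.375)² = 8718.890625

$8,718.89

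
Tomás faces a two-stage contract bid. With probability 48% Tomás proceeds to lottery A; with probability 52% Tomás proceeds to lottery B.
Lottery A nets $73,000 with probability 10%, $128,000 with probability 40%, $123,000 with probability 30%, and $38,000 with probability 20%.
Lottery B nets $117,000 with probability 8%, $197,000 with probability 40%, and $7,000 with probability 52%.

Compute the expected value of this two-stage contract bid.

$97,176

EV(A) = 0.1 × 73000 + 0.4 × 128000 + 0.3 × 123000 + 0.2 × 38000 = 7300 + 51200 + 36900 + 7600 = 103000
EV(B) = 0.08 × 117000 + 0.4 × 197000 + 0.52 × 7000 = 9360 + 78800 + 3640 = 91800
Overall = 0.48 × 103000 + 0.52 × 91800 = 49440 + 47736 = 97176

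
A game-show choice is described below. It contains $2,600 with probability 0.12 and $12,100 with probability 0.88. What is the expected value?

EV = 0.12 × 2600 + 0.88 × 12100 = 312 + 10648 = 10960

$10,960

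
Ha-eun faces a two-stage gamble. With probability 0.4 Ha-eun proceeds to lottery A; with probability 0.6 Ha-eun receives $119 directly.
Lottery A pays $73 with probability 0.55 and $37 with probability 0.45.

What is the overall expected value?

$94.12

EV(A) = 0.55 × 73 + 0.45 × 37 = 40.15 + 16.65 = 56.8
Branch B: 119 (certain)
Overall = 0.4 × 56.8 + 0.6 × 119 = 22.72 + 71.4 = 94.12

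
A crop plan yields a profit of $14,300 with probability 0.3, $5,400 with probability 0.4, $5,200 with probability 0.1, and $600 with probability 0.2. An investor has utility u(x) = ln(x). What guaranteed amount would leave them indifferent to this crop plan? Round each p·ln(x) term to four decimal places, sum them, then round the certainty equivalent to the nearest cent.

$4,642.93

E[u] = 0.3·ln(14300) + 0.4·ln(5400) + 0.1·ln(5200) + 0.2·ln(600) = 2.8704 + 3.4377 + 0.8556 + 1.2794 = 8.4431
CE = e^8.4431 ≈ 4642.93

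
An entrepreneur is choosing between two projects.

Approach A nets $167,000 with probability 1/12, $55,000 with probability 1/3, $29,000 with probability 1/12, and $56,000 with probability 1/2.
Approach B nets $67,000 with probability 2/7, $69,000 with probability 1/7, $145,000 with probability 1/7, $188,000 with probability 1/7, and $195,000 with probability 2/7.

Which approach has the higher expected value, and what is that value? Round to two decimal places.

Approach B ($132,285.71)

Approach A = 1/12 × 167000 + 1/3 × 55000 + 1/12 × 29000 + 1/2 × 56000 = 13916.6667 + 18333.3333 + 2416.6667 + 28000 = 62666.6667
Approach B = 2/7 × 67000 + 1/7 × 69000 + 1/7 × 145000 + 1/7 × 188000 + 2/7 × 195000 = 19142.8571 + 9857.1429 + 20714.2857 + 26857.1429 + 55714.2857 = 132285.7143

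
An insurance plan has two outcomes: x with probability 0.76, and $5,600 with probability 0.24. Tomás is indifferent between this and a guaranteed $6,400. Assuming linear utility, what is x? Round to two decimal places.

0.76·x + 0.24·5600 = 6400
0.76·x = 6400 − 1344 = 5056
x = 5056 / 0.76 = 6652.6316

x = $6,652.63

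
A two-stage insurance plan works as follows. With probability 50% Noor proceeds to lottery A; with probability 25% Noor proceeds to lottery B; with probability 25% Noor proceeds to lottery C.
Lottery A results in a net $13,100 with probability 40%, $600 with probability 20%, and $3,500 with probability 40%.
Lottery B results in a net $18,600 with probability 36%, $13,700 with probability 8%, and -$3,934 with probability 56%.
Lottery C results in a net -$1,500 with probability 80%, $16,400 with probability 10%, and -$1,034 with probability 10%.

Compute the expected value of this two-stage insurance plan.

EV(A) = 0.4 × 13100 + 0.2 × 600 + 0.4 × 3500 = 5240 + 120 + 1400 = 6760
EV(B) = 0.36 × 18600 + 0.08 × 13700 + 0.56 × (-3934) = 6696 + 1096 − 2203.04 = 5588.96
EV(C) = 0.8 × (-1500) + 0.1 × 16400 + 0.1 × (-1034) = -1200 + 1640 − 103.4 = 336.6
Overall = 0.5 × 6760 + 0.25 × 5588.96 + 0.25 × 336.6 = 3380 + 1397.24 + 84.15 = 4861.39

$4,861.39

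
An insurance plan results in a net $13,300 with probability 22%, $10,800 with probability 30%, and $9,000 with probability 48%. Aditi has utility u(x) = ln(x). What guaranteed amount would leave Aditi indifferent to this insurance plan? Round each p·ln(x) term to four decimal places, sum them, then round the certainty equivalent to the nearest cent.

E[u] = 0.22·ln(13300) + 0.3·ln(10800) + 0.48·ln(9000) = 2.0890 + 2.7862 + 4.3704 = 9.2456
CE = e^9.2456 ≈ 10358.89

$10,358.89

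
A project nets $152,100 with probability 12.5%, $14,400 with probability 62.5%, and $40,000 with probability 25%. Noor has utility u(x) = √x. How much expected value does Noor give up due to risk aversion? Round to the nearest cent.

E[u] = 0.125·√152100 + 0.625·√14400 + 0.25·√40000 = 0.125·390 + 0.625·120 + 0.25·200 = 173.75
CE = (173.75)² = 30189.0625
Risk premium = EV − CE = 38012.5 − 30189.0625 = 7823.4375

$7,823.44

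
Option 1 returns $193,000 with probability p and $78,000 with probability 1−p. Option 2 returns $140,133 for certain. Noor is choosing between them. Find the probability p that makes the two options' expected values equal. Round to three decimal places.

p·193000 + (1−p)·78000 = 140133
115000p + 78000 = 140133
p = (140133 − 78000) / 115000

p = 0.540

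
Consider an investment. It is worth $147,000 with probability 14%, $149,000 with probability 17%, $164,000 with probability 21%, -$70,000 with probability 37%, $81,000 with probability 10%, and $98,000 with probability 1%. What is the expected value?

$63,530

EV = 0.14 × 147000 + 0.17 × 149000 + 0.21 × 164000 + 0.37 × (-70000) + 0.1 × 81000 + 0.01 × 98000 = 20580 + 25330 + 34440 − 25900 + 8100 + 980 = 63530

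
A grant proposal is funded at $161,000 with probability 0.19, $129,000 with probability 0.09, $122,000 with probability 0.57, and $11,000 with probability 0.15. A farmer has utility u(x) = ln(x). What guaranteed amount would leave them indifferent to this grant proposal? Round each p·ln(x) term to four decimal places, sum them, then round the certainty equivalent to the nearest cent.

E[u] = 0.19·ln(161000) + 0.09·ln(129000) + 0.57·ln(122000) + 0.15·ln(11000) = 2.2779 + 1.0591 + 6.6757 + 1.3958 = 11.4085
CE = e^11.4085 ≈ 90084.19

$90,084.19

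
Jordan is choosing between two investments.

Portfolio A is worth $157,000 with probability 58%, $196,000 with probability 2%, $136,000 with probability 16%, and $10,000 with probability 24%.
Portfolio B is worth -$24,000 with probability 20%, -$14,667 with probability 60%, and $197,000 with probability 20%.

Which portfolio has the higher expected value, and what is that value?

Portfolio A ($119,140)

Portfolio A = 0.58 × 157000 + 0.02 × 196000 + 0.16 × 136000 + 0.24 × 10000 = 91060 + 3920 + 21760 + 2400 = 119140
Portfolio B = 0.2 × (-24000) + 0.6 × (-14667) + 0.2 × 197000 = -4800 − 8800.2 + 39400 = 25799.8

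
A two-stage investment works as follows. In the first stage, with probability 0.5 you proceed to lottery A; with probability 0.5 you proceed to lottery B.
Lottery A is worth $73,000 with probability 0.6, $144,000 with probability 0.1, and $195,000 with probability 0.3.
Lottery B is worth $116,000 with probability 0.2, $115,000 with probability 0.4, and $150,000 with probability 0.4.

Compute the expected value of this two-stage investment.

$122,950

EV(A) = 0.6 × 73000 + 0.1 × 144000 + 0.3 × 195000 = 43800 + 14400 + 58500 = 116700
EV(B) = 0.2 × 116000 + 0.4 × 115000 + 0.4 × 150000 = 23200 + 46000 + 60000 = 129200
Overall = 0.5 × 116700 + 0.5 × 129200 = 58350 + 64600 = 122950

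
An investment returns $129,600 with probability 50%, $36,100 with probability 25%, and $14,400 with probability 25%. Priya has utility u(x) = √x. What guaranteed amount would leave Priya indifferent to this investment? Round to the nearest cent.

$66,306.25

E[u] = 0.5·√129600 + 0.25·√36100 + 0.25·√14400 = 0.5·360 + 0.25·190 + 0.25·120 = 257.5
CE = (257.5)² = 66306.25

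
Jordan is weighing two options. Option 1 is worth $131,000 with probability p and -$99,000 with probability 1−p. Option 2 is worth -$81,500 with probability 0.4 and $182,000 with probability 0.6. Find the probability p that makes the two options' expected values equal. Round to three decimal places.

EV(Option 2) = 0.4 × (-81500) + 0.6 × 182000 = -32600 + 109200 = 76600
p·131000 + (1−p)·(-99000) = 76600
230000p − 99000 = 76600
p = (76600 + 99000) / 230000

p = 0.763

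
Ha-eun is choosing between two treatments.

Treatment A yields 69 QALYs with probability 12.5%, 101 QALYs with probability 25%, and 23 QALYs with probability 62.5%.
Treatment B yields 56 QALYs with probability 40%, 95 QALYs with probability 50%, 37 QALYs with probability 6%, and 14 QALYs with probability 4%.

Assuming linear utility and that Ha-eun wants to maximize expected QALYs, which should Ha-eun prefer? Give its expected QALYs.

Treatment A = 0.125 × 69 + 0.25 × 101 + 0.625 × 23 = 8.625 + 25.25 + 14.375 = 48.25
Treatment B = 0.4 × 56 + 0.5 × 95 + 0.06 × 37 + 0.04 × 14 = 22.4 + 47.5 + 2.22 + 0.56 = 72.68

Treatment B (72.68 QALYs)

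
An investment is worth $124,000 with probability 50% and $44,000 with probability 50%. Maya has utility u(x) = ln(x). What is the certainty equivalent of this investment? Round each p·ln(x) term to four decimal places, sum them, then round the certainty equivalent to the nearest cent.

$73,865.41

E[u] = 0.5·ln(124000) + 0.5·ln(44000) = 5.8640 + 5.3460 = 11.2100
CE = e^11.2100 ≈ 73865.41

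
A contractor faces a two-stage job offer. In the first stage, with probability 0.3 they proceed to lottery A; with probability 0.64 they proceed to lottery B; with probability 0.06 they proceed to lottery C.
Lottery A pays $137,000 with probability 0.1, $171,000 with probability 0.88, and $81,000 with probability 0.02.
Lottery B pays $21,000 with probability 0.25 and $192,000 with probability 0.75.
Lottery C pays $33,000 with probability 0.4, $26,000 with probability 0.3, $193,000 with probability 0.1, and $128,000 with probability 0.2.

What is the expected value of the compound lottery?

EV(A) = 0.1 × 137000 + 0.88 × 171000 + 0.02 × 81000 = 13700 + 150480 + 1620 = 165800
EV(B) = 0.25 × 21000 + 0.75 × 192000 = 5250 + 144000 = 149250
EV(C) = 0.4 × 33000 + 0.3 × 26000 + 0.1 × 193000 + 0.2 × 128000 = 13200 + 7800 + 19300 + 25600 = 65900
Overall = 0.3 × 165800 + 0.64 × 149250 + 0.06 × 65900 = 49740 + 95520 + 3954 = 149214

$149,214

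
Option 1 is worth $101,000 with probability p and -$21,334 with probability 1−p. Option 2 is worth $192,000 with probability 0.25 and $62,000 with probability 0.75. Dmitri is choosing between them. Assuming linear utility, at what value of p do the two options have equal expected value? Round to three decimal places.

EV(Option 2) = 0.25 × 192000 + 0.75 × 62000 = 48000 + 46500 = 94500
p·101000 + (1−p)·(-21334) = 94500
122334p − 21334 = 94500
p = (94500 + 21334) / 122334

p = 0.947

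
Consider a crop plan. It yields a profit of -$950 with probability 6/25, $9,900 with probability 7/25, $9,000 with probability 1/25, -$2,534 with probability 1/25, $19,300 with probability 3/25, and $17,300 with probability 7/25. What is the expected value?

$9,962.64

EV = 6/25 × (-950) + 7/25 × 9900 + 1/25 × 9000 + 1/25 × (-2534) + 3/25 × 19300 + 7/25 × 17300 = -228 + 2772 + 360 − 101.36 + 2316 + 4844 = 9962.64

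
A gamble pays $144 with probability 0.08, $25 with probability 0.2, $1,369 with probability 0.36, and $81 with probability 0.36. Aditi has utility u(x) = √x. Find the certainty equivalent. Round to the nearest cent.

E[u] = 0.08·√144 + 0.2·√25 + 0.36·√1369 + 0.36·√81 = 0.08·12 + 0.2·5 + 0.36·37 + 0.36·9 = 18.52
CE = (18.52)² = 342.9904

$342.99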